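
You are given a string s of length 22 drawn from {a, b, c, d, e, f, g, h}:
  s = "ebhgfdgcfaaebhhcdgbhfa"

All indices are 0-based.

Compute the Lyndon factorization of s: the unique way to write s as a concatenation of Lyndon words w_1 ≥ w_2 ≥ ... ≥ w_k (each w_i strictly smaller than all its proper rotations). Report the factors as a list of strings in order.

emit factor 1: 'e' (i=0, period=1)
emit factor 2: 'bhgfdgcf' (i=1, period=8)
emit factor 3: 'aaebhhcdgbhf' (i=9, period=12)
emit factor 4: 'a' (i=21, period=1)

["e", "bhgfdgcf", "aaebhhcdgbhf", "a"]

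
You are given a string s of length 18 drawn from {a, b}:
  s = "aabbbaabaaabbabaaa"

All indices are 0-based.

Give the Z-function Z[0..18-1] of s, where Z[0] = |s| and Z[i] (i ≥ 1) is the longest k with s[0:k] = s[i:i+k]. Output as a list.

Z[0]=18
i=1: i≥r, start 0; Z[1]=1 grow→box=[1,2)
i=2: i≥r, start 0; Z[2]=0
i=3: i≥r, start 0; Z[3]=0
i=4: i≥r, start 0; Z[4]=0
i=5: i≥r, start 0; Z[5]=3 grow→box=[5,8)
i=6: min(r-i=2, Z[1]=1)=1; Z[6]=1
i=7: min(r-i=1, Z[2]=0)=0; Z[7]=0
i=8: i≥r, start 0; Z[8]=2 grow→box=[8,10)
i=9: min(r-i=1, Z[1]=1)=1; Z[9]=4 grow→box=[9,13)
i=10: min(r-i=3, Z[1]=1)=1; Z[10]=1
i=11: min(r-i=2, Z[2]=0)=0; Z[11]=0
i=12: min(r-i=1, Z[3]=0)=0; Z[12]=0
i=13: i≥r, start 0; Z[13]=1 grow→box=[13,14)
i=14: i≥r, start 0; Z[14]=0
i=15: i≥r, start 0; Z[15]=2 grow→box=[15,17)
i=16: min(r-i=1, Z[1]=1)=1; Z[16]=2 grow→box=[16,18)
i=17: min(r-i=1, Z[1]=1)=1; Z[17]=1

[18, 1, 0, 0, 0, 3, 1, 0, 2, 4, 1, 0, 0, 1, 0, 2, 2, 1]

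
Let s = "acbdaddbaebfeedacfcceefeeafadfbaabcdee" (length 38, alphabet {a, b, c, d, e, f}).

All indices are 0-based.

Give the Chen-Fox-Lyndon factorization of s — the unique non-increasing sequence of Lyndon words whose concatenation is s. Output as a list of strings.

["acbdaddbaebfeedacfcceefeeafadfb", "aabcdee"]

emit factor 1: 'acbdaddbaebfeedacfcceefeeafadfb' (i=0, period=31)
emit factor 2: 'aabcdee' (i=31, period=7)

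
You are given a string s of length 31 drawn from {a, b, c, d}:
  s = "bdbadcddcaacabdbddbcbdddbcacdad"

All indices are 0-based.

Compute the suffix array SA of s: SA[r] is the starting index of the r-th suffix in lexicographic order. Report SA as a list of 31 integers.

[9, 12, 10, 26, 29, 3, 2, 24, 18, 0, 13, 15, 20, 8, 11, 25, 19, 27, 5, 30, 28, 1, 23, 17, 14, 7, 4, 22, 16, 6, 21]

rank | idx | suffix
   0 |   9 | aacabdbddbcbdddbcacdad
   1 |  12 | abdbddbcbdddbcacdad
   2 |  10 | acabdbddbcbdddbcacdad
   3 |  26 | acdad
   4 |  29 | ad
   5 |   3 | adcddcaacabdbddbcbdddbcacdad
   6 |   2 | badcddcaacabdbddbcbdddbcacdad
   7 |  24 | bcacdad
   8 |  18 | bcbdddbcacdad
   9 |   0 | bdbadcddcaacabdbddbcbdddbcacdad
  10 |  13 | bdbddbcbdddbcacdad
  11 |  15 | bddbcbdddbcacdad
  12 |  20 | bdddbcacdad
  13 |   8 | caacabdbddbcbdddbcacdad
  14 |  11 | cabdbddbcbdddbcacdad
  15 |  25 | cacdad
  16 |  19 | cbdddbcacdad
  17 |  27 | cdad
  18 |   5 | cddcaacabdbddbcbdddbcacdad
  19 |  30 | d
  20 |  28 | dad
  21 |   1 | dbadcddcaacabdbddbcbdddbcacdad
  22 |  23 | dbcacdad
  23 |  17 | dbcbdddbcacdad
  24 |  14 | dbddbcbdddbcacdad
  25 |   7 | dcaacabdbddbcbdddbcacdad
  26 |   4 | dcddcaacabdbddbcbdddbcacdad
  27 |  22 | ddbcacdad
  28 |  16 | ddbcbdddbcacdad
  29 |   6 | ddcaacabdbddbcbdddbcacdad
  30 |  21 | dddbcacdad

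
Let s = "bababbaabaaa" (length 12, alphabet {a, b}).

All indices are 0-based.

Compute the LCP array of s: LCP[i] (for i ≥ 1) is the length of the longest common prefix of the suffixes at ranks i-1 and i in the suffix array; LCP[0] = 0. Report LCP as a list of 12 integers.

[0, 1, 2, 2, 1, 3, 2, 0, 3, 2, 3, 1]

rank | idx | suffix
   0 |  11 | a
   1 |  10 | aa
   2 |   9 | aaa
   3 |   6 | aabaaa
   4 |   7 | abaaa
   5 |   1 | ababbaabaaa
   6 |   3 | abbaabaaa
   7 |   8 | baaa
   8 |   5 | baabaaa
   9 |   0 | bababbaabaaa
  10 |   2 | babbaabaaa
  11 |   4 | bbaabaaa

SA = [11, 10, 9, 6, 7, 1, 3, 8, 5, 0, 2, 4]
[i] adj suffixes → lcp
  [1] 11/10 → 1 ('a')
  [2] 10/9 → 2 ('aa')
  [3] 9/6 → 2 ('aa')
  [4] 6/7 → 1 ('a')
  [5] 7/1 → 3 ('aba')
  [6] 1/3 → 2 ('ab')
  [7] 3/8 → 0 ('')
  [8] 8/5 → 3 ('baa')
  [9] 5/0 → 2 ('ba')
  [10] 0/2 → 3 ('bab')
  [11] 2/4 → 1 ('b')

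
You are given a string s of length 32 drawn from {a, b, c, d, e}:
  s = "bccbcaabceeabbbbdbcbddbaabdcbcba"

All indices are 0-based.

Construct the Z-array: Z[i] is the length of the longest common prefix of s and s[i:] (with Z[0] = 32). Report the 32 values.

Z[0]=32
i=1: i≥r, start 0; Z[1]=0
i=2: i≥r, start 0; Z[2]=0
i=3: i≥r, start 0; Z[3]=2 scan→box=[3,5)
i=4: min(r-i=1, Z[1]=0)=0; Z[4]=0
i=5: i≥r, start 0; Z[5]=0
i=6: i≥r, start 0; Z[6]=0
i=7: i≥r, start 0; Z[7]=2 scan→box=[7,9)
i=8: min(r-i=1, Z[1]=0)=0; Z[8]=0
i=9: i≥r, start 0; Z[9]=0
i=10: i≥r, start 0; Z[10]=0
i=11: i≥r, start 0; Z[11]=0
i=12: i≥r, start 0; Z[12]=1 scan→box=[12,13)
i=13: i≥r, start 0; Z[13]=1 scan→box=[13,14)
i=14: i≥r, start 0; Z[14]=1 scan→box=[14,15)
i=15: i≥r, start 0; Z[15]=1 scan→box=[15,16)
i=16: i≥r, start 0; Z[16]=0
i=17: i≥r, start 0; Z[17]=2 scan→box=[17,19)
i=18: min(r-i=1, Z[1]=0)=0; Z[18]=0
i=19: i≥r, start 0; Z[19]=1 scan→box=[19,20)
i=20: i≥r, start 0; Z[20]=0
i=21: i≥r, start 0; Z[21]=0
i=22: i≥r, start 0; Z[22]=1 scan→box=[22,23)
i=23: i≥r, start 0; Z[23]=0
i=24: i≥r, start 0; Z[24]=0
i=25: i≥r, start 0; Z[25]=1 scan→box=[25,26)
i=26: i≥r, start 0; Z[26]=0
i=27: i≥r, start 0; Z[27]=0
i=28: i≥r, start 0; Z[28]=2 scan→box=[28,30)
i=29: min(r-i=1, Z[1]=0)=0; Z[29]=0
i=30: i≥r, start 0; Z[30]=1 scan→box=[30,31)
i=31: i≥r, start 0; Z[31]=0

[32, 0, 0, 2, 0, 0, 0, 2, 0, 0, 0, 0, 1, 1, 1, 1, 0, 2, 0, 1, 0, 0, 1, 0, 0, 1, 0, 0, 2, 0, 1, 0]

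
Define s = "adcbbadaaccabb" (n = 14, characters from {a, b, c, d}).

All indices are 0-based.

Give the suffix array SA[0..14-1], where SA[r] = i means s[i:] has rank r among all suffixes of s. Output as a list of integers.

sorted suffixes:
  #0 SA[0]=7  'aaccabb'
  #1 SA[1]=11  'abb'
  #2 SA[2]=8  'accabb'
  #3 SA[3]=5  'adaaccabb'
  #4 SA[4]=0  'adcbbadaaccabb'
  #5 SA[5]=13  'b'
  #6 SA[6]=4  'badaaccabb'
  #7 SA[7]=12  'bb'
  #8 SA[8]=3  'bbadaaccabb'
  #9 SA[9]=10  'cabb'
  #10 SA[10]=2  'cbbadaaccabb'
  #11 SA[11]=9  'ccabb'
  #12 SA[12]=6  'daaccabb'
  #13 SA[13]=1  'dcbbadaaccabb'

[7, 11, 8, 5, 0, 13, 4, 12, 3, 10, 2, 9, 6, 1]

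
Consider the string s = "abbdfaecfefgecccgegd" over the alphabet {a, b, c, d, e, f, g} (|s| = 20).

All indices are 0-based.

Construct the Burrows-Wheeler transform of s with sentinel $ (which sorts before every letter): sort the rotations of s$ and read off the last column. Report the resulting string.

d$fabececgbgafgdceefc

rank  rotation               last
    0  $abbdfaecfefgecccgegd  d
    1  abbdfaecfefgecccgegd$  $
    2  aecfefgecccgegd$abbdf  f
    3  bbdfaecfefgecccgegd$a  a
    4  bdfaecfefgecccgegd$ab  b
    5  cccgegd$abbdfaecfefge  e
    6  ccgegd$abbdfaecfefgec  c
    7  cfefgecccgegd$abbdfae  e
    8  cgegd$abbdfaecfefgecc  c
    9  d$abbdfaecfefgecccgeg  g
   10  dfaecfefgecccgegd$abb  b
   11  ecccgegd$abbdfaecfefg  g
   12  ecfefgecccgegd$abbdfa  a
   13  efgecccgegd$abbdfaecf  f
   14  egd$abbdfaecfefgecccg  g
   15  faecfefgecccgegd$abbd  d
   16  fefgecccgegd$abbdfaec  c
   17  fgecccgegd$abbdfaecfe  e
   18  gd$abbdfaecfefgecccge  e
   19  gecccgegd$abbdfaecfef  f
   20  gegd$abbdfaecfefgeccc  c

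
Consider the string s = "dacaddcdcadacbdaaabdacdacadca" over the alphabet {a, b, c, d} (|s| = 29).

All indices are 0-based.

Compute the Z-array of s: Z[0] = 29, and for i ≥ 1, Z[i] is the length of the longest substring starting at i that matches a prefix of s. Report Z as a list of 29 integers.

[29, 0, 0, 0, 1, 1, 0, 1, 0, 0, 3, 0, 0, 0, 2, 0, 0, 0, 0, 3, 0, 0, 5, 0, 0, 0, 1, 0, 0]

Z[0]=29
i=1: i≥r, start 0; Z[1]=0
i=2: i≥r, start 0; Z[2]=0
i=3: i≥r, start 0; Z[3]=0
i=4: i≥r, start 0; Z[4]=1 scan→box=[4,5)
i=5: i≥r, start 0; Z[5]=1 scan→box=[5,6)
i=6: i≥r, start 0; Z[6]=0
i=7: i≥r, start 0; Z[7]=1 scan→box=[7,8)
i=8: i≥r, start 0; Z[8]=0
i=9: i≥r, start 0; Z[9]=0
i=10: i≥r, start 0; Z[10]=3 scan→box=[10,13)
i=11: min(r-i=2, Z[1]=0)=0; Z[11]=0
i=12: min(r-i=1, Z[2]=0)=0; Z[12]=0
i=13: i≥r, start 0; Z[13]=0
i=14: i≥r, start 0; Z[14]=2 scan→box=[14,16)
i=15: min(r-i=1, Z[1]=0)=0; Z[15]=0
i=16: i≥r, start 0; Z[16]=0
i=17: i≥r, start 0; Z[17]=0
i=18: i≥r, start 0; Z[18]=0
i=19: i≥r, start 0; Z[19]=3 scan→box=[19,22)
i=20: min(r-i=2, Z[1]=0)=0; Z[20]=0
i=21: min(r-i=1, Z[2]=0)=0; Z[21]=0
i=22: i≥r, start 0; Z[22]=5 scan→box=[22,27)
i=23: min(r-i=4, Z[1]=0)=0; Z[23]=0
i=24: min(r-i=3, Z[2]=0)=0; Z[24]=0
i=25: min(r-i=2, Z[3]=0)=0; Z[25]=0
i=26: min(r-i=1, Z[4]=1)=1; Z[26]=1
i=27: i≥r, start 0; Z[27]=0
i=28: i≥r, start 0; Z[28]=0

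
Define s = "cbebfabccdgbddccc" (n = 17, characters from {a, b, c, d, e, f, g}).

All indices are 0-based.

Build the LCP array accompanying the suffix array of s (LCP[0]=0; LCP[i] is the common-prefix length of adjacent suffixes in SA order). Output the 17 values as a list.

[0, 0, 1, 1, 1, 0, 1, 1, 2, 2, 1, 0, 1, 1, 0, 0, 0]

rank→(start, suffix):
  0 → (5, 'abccdgbddccc')
  1 → (6, 'bccdgbddccc')
  2 → (11, 'bddccc')
  3 → (1, 'bebfabccdgbddccc')
  4 → (3, 'bfabccdgbddccc')
  5 → (16, 'c')
  6 → (0, 'cbebfabccdgbddccc')
  7 → (15, 'cc')
  8 → (14, 'ccc')
  9 → (7, 'ccdgbddccc')
  10 → (8, 'cdgbddccc')
  11 → (13, 'dccc')
  12 → (12, 'ddccc')
  13 → (9, 'dgbddccc')
  14 → (2, 'ebfabccdgbddccc')
  15 → (4, 'fabccdgbddccc')
  16 → (10, 'gbddccc')

SA = [5, 6, 11, 1, 3, 16, 0, 15, 14, 7, 8, 13, 12, 9, 2, 4, 10]
[i] adj suffixes → lcp
  [1] 5/6 → 0 ('')
  [2] 6/11 → 1 ('b')
  [3] 11/1 → 1 ('b')
  [4] 1/3 → 1 ('b')
  [5] 3/16 → 0 ('')
  [6] 16/0 → 1 ('c')
  [7] 0/15 → 1 ('c')
  [8] 15/14 → 2 ('cc')
  [9] 14/7 → 2 ('cc')
  [10] 7/8 → 1 ('c')
  [11] 8/13 → 0 ('')
  [12] 13/12 → 1 ('d')
  [13] 12/9 → 1 ('d')
  [14] 9/2 → 0 ('')
  [15] 2/4 → 0 ('')
  [16] 4/10 → 0 ('')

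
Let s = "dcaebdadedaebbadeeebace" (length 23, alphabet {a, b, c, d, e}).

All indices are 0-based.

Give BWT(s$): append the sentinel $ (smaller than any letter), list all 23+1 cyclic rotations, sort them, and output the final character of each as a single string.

ebdbdcebeedabe$aaceaaded

rank  rotation                  last
    0  $dcaebdadedaebbadeeebace  e
    1  ace$dcaebdadedaebbadeeeb  b
    2  adedaebbadeeebace$dcaebd  d
    3  adeeebace$dcaebdadedaebb  b
    4  aebbadeeebace$dcaebdaded  d
    5  aebdadedaebbadeeebace$dc  c
    6  bace$dcaebdadedaebbadeee  e
    7  badeeebace$dcaebdadedaeb  b
    8  bbadeeebace$dcaebdadedae  e
    9  bdadedaebbadeeebace$dcae  e
   10  caebdadedaebbadeeebace$d  d
   11  ce$dcaebdadedaebbadeeeba  a
   12  dadedaebbadeeebace$dcaeb  b
   13  daebbadeeebace$dcaebdade  e
   14  dcaebdadedaebbadeeebace$  $
   15  dedaebbadeeebace$dcaebda  a
   16  deeebace$dcaebdadedaebba  a
   17  e$dcaebdadedaebbadeeebac  c
   18  ebace$dcaebdadedaebbadee  e
   19  ebbadeeebace$dcaebdadeda  a
   20  ebdadedaebbadeeebace$dca  a
   21  edaebbadeeebace$dcaebdad  d
   22  eebace$dcaebdadedaebbade  e
   23  eeebace$dcaebdadedaebbad  d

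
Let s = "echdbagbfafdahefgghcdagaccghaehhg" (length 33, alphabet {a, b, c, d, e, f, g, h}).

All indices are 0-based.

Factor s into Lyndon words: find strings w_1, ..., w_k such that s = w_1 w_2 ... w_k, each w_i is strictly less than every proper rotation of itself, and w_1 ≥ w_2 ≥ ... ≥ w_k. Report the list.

["e", "chd", "b", "agbf", "afdahefgghcdag", "accghaehhg"]

emit factor 1: 'e' (i=0, period=1)
emit factor 2: 'chd' (i=1, period=3)
emit factor 3: 'b' (i=4, period=1)
emit factor 4: 'agbf' (i=5, period=4)
emit factor 5: 'afdahefgghcdag' (i=9, period=14)
emit factor 6: 'accghaehhg' (i=23, period=10)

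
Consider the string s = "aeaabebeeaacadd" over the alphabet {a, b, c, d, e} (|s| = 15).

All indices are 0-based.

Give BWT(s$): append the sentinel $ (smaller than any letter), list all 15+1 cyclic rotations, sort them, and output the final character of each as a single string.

rank  rotation          last
    0  $aeaabebeeaacadd  d
    1  aabebeeaacadd$ae  e
    2  aacadd$aeaabebee  e
    3  abebeeaacadd$aea  a
    4  acadd$aeaabebeea  a
    5  add$aeaabebeeaac  c
    6  aeaabebeeaacadd$  $
    7  bebeeaacadd$aeaa  a
    8  beeaacadd$aeaabe  e
    9  cadd$aeaabebeeaa  a
   10  d$aeaabebeeaacad  d
   11  dd$aeaabebeeaaca  a
   12  eaabebeeaacadd$a  a
   13  eaacadd$aeaabebe  e
   14  ebeeaacadd$aeaab  b
   15  eeaacadd$aeaabeb  b

deeaac$aeadaaebb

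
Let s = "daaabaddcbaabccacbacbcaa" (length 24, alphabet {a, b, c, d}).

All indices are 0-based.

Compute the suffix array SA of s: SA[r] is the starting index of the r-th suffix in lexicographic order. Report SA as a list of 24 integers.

[23, 22, 1, 2, 10, 3, 11, 15, 18, 5, 9, 17, 4, 20, 12, 21, 14, 8, 16, 19, 13, 0, 7, 6]

sorted suffixes:
  #0 SA[0]=23  'a'
  #1 SA[1]=22  'aa'
  #2 SA[2]=1  'aaabaddcbaabccacbacbcaa'
  #3 SA[3]=2  'aabaddcbaabccacbacbcaa'
  #4 SA[4]=10  'aabccacbacbcaa'
  #5 SA[5]=3  'abaddcbaabccacbacbcaa'
  #6 SA[6]=11  'abccacbacbcaa'
  #7 SA[7]=15  'acbacbcaa'
  #8 SA[8]=18  'acbcaa'
  #9 SA[9]=5  'addcbaabccacbacbcaa'
  #10 SA[10]=9  'baabccacbacbcaa'
  #11 SA[11]=17  'bacbcaa'
  #12 SA[12]=4  'baddcbaabccacbacbcaa'
  #13 SA[13]=20  'bcaa'
  #14 SA[14]=12  'bccacbacbcaa'
  #15 SA[15]=21  'caa'
  #16 SA[16]=14  'cacbacbcaa'
  #17 SA[17]=8  'cbaabccacbacbcaa'
  #18 SA[18]=16  'cbacbcaa'
  #19 SA[19]=19  'cbcaa'
  #20 SA[20]=13  'ccacbacbcaa'
  #21 SA[21]=0  'daaabaddcbaabccacbacbcaa'
  #22 SA[22]=7  'dcbaabccacbacbcaa'
  #23 SA[23]=6  'ddcbaabccacbacbcaa'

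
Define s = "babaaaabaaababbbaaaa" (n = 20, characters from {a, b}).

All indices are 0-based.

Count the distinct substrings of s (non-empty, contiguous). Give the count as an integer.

rank | idx | suffix
   0 |  19 | a
   1 |  18 | aa
   2 |  17 | aaa
   3 |  16 | aaaa
   4 |   3 | aaaabaaababbbaaaa
   5 |   4 | aaabaaababbbaaaa
   6 |   8 | aaababbbaaaa
   7 |   5 | aabaaababbbaaaa
   8 |   9 | aababbbaaaa
   9 |   1 | abaaaabaaababbbaaaa
  10 |   6 | abaaababbbaaaa
  11 |  10 | ababbbaaaa
  12 |  12 | abbbaaaa
  13 |  15 | baaaa
  14 |   2 | baaaabaaababbbaaaa
  15 |   7 | baaababbbaaaa
  16 |   0 | babaaaabaaababbbaaaa
  17 |  11 | babbbaaaa
  18 |  14 | bbaaaa
  19 |  13 | bbbaaaa

SA = [19, 18, 17, 16, 3, 4, 8, 5, 9, 1, 6, 10, 12, 15, 2, 7, 0, 11, 14, 13]
rank  pair      lcp
   1  s[19:],s[18:]  1  'a'
   2  s[18:],s[17:]  2  'aa'
   3  s[17:],s[16:]  3  'aaa'
   4  s[16:],s[3:]  4  'aaaa'
   5  s[3:],s[4:]  3  'aaa'
   6  s[4:],s[8:]  5  'aaaba'
   7  s[8:],s[5:]  2  'aa'
   8  s[5:],s[9:]  4  'aaba'
   9  s[9:],s[1:]  1  'a'
  10  s[1:],s[6:]  5  'abaaa'
  11  s[6:],s[10:]  3  'aba'
  12  s[10:],s[12:]  2  'ab'
  13  s[12:],s[15:]  0  ''
  14  s[15:],s[2:]  5  'baaaa'
  15  s[2:],s[7:]  4  'baaa'
  16  s[7:],s[0:]  2  'ba'
  17  s[0:],s[11:]  3  'bab'
  18  s[11:],s[14:]  1  'b'
  19  s[14:],s[13:]  2  'bb'

n(n+1)/2 = 20·21/2 = 210
Σ LCP = 0 + 1 + 2 + 3 + 4 + 3 + 5 + 2 + 4 + 1 + 5 + 3 + 2 + 0 + 5 + 4 + 2 + 3 + 1 + 2 = 52
distinct = 210 − 52 = 158

158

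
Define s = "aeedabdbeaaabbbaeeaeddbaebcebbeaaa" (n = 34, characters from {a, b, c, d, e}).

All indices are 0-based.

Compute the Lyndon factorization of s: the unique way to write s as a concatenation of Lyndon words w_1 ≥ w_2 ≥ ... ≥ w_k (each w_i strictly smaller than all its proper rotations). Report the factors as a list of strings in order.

["aeed", "abdbe", "aaabbbaeeaeddbaebcebbe", "a", "a", "a"]

emit factor 1: 'aeed' (i=0, period=4)
emit factor 2: 'abdbe' (i=4, period=5)
emit factor 3: 'aaabbbaeeaeddbaebcebbe' (i=9, period=22)
emit factor 4: 'a' (i=31, period=1)
emit factor 5: 'a' (i=32, period=1)
emit factor 6: 'a' (i=33, period=1)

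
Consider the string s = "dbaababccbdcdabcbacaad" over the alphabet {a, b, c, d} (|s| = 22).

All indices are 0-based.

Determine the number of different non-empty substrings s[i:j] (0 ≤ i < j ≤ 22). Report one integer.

227

rank | idx | suffix
   0 |   2 | aababccbdcdabcbacaad
   1 |  19 | aad
   2 |   3 | ababccbdcdabcbacaad
   3 |  13 | abcbacaad
   4 |   5 | abccbdcdabcbacaad
   5 |  17 | acaad
   6 |  20 | ad
   7 |   1 | baababccbdcdabcbacaad
   8 |   4 | babccbdcdabcbacaad
   9 |  16 | bacaad
  10 |  14 | bcbacaad
  11 |   6 | bccbdcdabcbacaad
  12 |   9 | bdcdabcbacaad
  13 |  18 | caad
  14 |  15 | cbacaad
  15 |   8 | cbdcdabcbacaad
  16 |   7 | ccbdcdabcbacaad
  17 |  11 | cdabcbacaad
  18 |  21 | d
  19 |  12 | dabcbacaad
  20 |   0 | dbaababccbdcdabcbacaad
  21 |  10 | dcdabcbacaad

SA = [2, 19, 3, 13, 5, 17, 20, 1, 4, 16, 14, 6, 9, 18, 15, 8, 7, 11, 21, 12, 0, 10]
i: (SA[i-1],SA[i]) lcp shared
  1: (2,19) 2 'aa'
  2: (19,3) 1 'a'
  3: (3,13) 2 'ab'
  4: (13,5) 3 'abc'
  5: (5,17) 1 'a'
  6: (17,20) 1 'a'
  7: (20,1) 0 ''
  8: (1,4) 2 'ba'
  9: (4,16) 2 'ba'
  10: (16,14) 1 'b'
  11: (14,6) 2 'bc'
  12: (6,9) 1 'b'
  13: (9,18) 0 ''
  14: (18,15) 1 'c'
  15: (15,8) 2 'cb'
  16: (8,7) 1 'c'
  17: (7,11) 1 'c'
  18: (11,21) 0 ''
  19: (21,12) 1 'd'
  20: (12,0) 1 'd'
  21: (0,10) 1 'd'

n(n+1)/2 = 22·23/2 = 253
Σ LCP = 0 + 2 + 1 + 2 + 3 + 1 + 1 + 0 + 2 + 2 + 1 + 2 + 1 + 0 + 1 + 2 + 1 + 1 + 0 + 1 + 1 + 1 = 26
distinct = 253 − 26 = 227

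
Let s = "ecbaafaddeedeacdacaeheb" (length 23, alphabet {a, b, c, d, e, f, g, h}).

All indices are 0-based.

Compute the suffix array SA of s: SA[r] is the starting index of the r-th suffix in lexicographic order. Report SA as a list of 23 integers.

[3, 16, 13, 6, 18, 4, 22, 2, 17, 1, 14, 15, 7, 11, 8, 12, 21, 0, 10, 9, 19, 5, 20]

rank | idx | suffix
   0 |   3 | aafaddeedeacdacaeheb
   1 |  16 | acaeheb
   2 |  13 | acdacaeheb
   3 |   6 | addeedeacdacaeheb
   4 |  18 | aeheb
   5 |   4 | afaddeedeacdacaeheb
   6 |  22 | b
   7 |   2 | baafaddeedeacdacaeheb
   8 |  17 | caeheb
   9 |   1 | cbaafaddeedeacdacaeheb
  10 |  14 | cdacaeheb
  11 |  15 | dacaeheb
  12 |   7 | ddeedeacdacaeheb
  13 |  11 | deacdacaeheb
  14 |   8 | deedeacdacaeheb
  15 |  12 | eacdacaeheb
  16 |  21 | eb
  17 |   0 | ecbaafaddeedeacdacaeheb
  18 |  10 | edeacdacaeheb
  19 |   9 | eedeacdacaeheb
  20 |  19 | eheb
  21 |   5 | faddeedeacdacaeheb
  22 |  20 | heb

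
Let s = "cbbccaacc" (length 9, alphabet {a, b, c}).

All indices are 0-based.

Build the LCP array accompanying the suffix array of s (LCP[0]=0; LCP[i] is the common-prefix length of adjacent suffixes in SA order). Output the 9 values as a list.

[0, 1, 0, 1, 0, 1, 1, 1, 2]

rank→(start, suffix):
  0 → (5, 'aacc')
  1 → (6, 'acc')
  2 → (1, 'bbccaacc')
  3 → (2, 'bccaacc')
  4 → (8, 'c')
  5 → (4, 'caacc')
  6 → (0, 'cbbccaacc')
  7 → (7, 'cc')
  8 → (3, 'ccaacc')

SA = [5, 6, 1, 2, 8, 4, 0, 7, 3]
[i] adj suffixes → lcp
  [1] 5/6 → 1 ('a')
  [2] 6/1 → 0 ('')
  [3] 1/2 → 1 ('b')
  [4] 2/8 → 0 ('')
  [5] 8/4 → 1 ('c')
  [6] 4/0 → 1 ('c')
  [7] 0/7 → 1 ('c')
  [8] 7/3 → 2 ('cc')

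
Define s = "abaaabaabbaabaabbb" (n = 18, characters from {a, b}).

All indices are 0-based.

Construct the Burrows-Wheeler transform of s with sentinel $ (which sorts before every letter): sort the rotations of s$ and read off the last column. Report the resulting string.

bbabbb$aaaababaabaa

rank  rotation             last
    0  $abaaabaabbaabaabbb  b
    1  aaabaabbaabaabbb$ab  b
    2  aabaabbaabaabbb$aba  a
    3  aabaabbb$abaaabaabb  b
    4  aabbaabaabbb$abaaab  b
    5  aabbb$abaaabaabbaab  b
    6  abaaabaabbaabaabbb$  $
    7  abaabbaabaabbb$abaa  a
    8  abaabbb$abaaabaabba  a
    9  abbaabaabbb$abaaaba  a
   10  abbb$abaaabaabbaaba  a
   11  b$abaaabaabbaabaabb  b
   12  baaabaabbaabaabbb$a  a
   13  baabaabbb$abaaabaab  b
   14  baabbaabaabbb$abaaa  a
   15  baabbb$abaaabaabbaa  a
   16  bb$abaaabaabbaabaab  b
   17  bbaabaabbb$abaaabaa  a
   18  bbb$abaaabaabbaabaa  a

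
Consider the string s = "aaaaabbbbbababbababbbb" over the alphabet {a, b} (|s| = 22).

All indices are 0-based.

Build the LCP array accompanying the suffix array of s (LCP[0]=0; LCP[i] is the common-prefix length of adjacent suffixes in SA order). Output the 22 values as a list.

rank | idx | suffix
   0 |   0 | aaaaabbbbbababbababbbb
   1 |   1 | aaaabbbbbababbababbbb
   2 |   2 | aaabbbbbababbababbbb
   3 |   3 | aabbbbbababbababbbb
   4 |  10 | ababbababbbb
   5 |  15 | ababbbb
   6 |  12 | abbababbbb
   7 |  17 | abbbb
   8 |   4 | abbbbbababbababbbb
   9 |  21 | b
  10 |   9 | bababbababbbb
  11 |  14 | bababbbb
  12 |  11 | babbababbbb
  13 |  16 | babbbb
  14 |  20 | bb
  15 |   8 | bbababbababbbb
  16 |  13 | bbababbbb
  17 |  19 | bbb
  18 |   7 | bbbababbababbbb
  19 |  18 | bbbb
  20 |   6 | bbbbababbababbbb
  21 |   5 | bbbbbababbababbbb

SA = [0, 1, 2, 3, 10, 15, 12, 17, 4, 21, 9, 14, 11, 16, 20, 8, 13, 19, 7, 18, 6, 5]
[i] adj suffixes → lcp
  [1] 0/1 → 4 ('aaaa')
  [2] 1/2 → 3 ('aaa')
  [3] 2/3 → 2 ('aa')
  [4] 3/10 → 1 ('a')
  [5] 10/15 → 5 ('ababb')
  [6] 15/12 → 2 ('ab')
  [7] 12/17 → 3 ('abb')
  [8] 17/4 → 5 ('abbbb')
  [9] 4/21 → 0 ('')
  [10] 21/9 → 1 ('b')
  [11] 9/14 → 6 ('bababb')
  [12] 14/11 → 3 ('bab')
  [13] 11/16 → 4 ('babb')
  [14] 16/20 → 1 ('b')
  [15] 20/8 → 2 ('bb')
  [16] 8/13 → 7 ('bbababb')
  [17] 13/19 → 2 ('bb')
  [18] 19/7 → 3 ('bbb')
  [19] 7/18 → 3 ('bbb')
  [20] 18/6 → 4 ('bbbb')
  [21] 6/5 → 4 ('bbbb')

[0, 4, 3, 2, 1, 5, 2, 3, 5, 0, 1, 6, 3, 4, 1, 2, 7, 2, 3, 3, 4, 4]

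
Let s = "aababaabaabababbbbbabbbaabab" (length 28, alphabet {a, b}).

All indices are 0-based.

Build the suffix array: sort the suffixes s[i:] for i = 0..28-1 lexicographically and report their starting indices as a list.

rank | idx | suffix
   0 |   5 | aabaabababbbbbabbbaabab
   1 |  23 | aabab
   2 |   0 | aababaabaabababbbbbabbbaabab
   3 |   8 | aabababbbbbabbbaabab
   4 |  26 | ab
   5 |   3 | abaabaabababbbbbabbbaabab
   6 |   6 | abaabababbbbbabbbaabab
   7 |  24 | abab
   8 |   1 | ababaabaabababbbbbabbbaabab
   9 |   9 | abababbbbbabbbaabab
  10 |  11 | ababbbbbabbbaabab
  11 |  19 | abbbaabab
  12 |  13 | abbbbbabbbaabab
  13 |  27 | b
  14 |   4 | baabaabababbbbbabbbaabab
  15 |  22 | baabab
  16 |   7 | baabababbbbbabbbaabab
  17 |  25 | bab
  18 |   2 | babaabaabababbbbbabbbaabab
  19 |  10 | bababbbbbabbbaabab
  20 |  18 | babbbaabab
  21 |  12 | babbbbbabbbaabab
  22 |  21 | bbaabab
  23 |  17 | bbabbbaabab
  24 |  20 | bbbaabab
  25 |  16 | bbbabbbaabab
  26 |  15 | bbbbabbbaabab
  27 |  14 | bbbbbabbbaabab

[5, 23, 0, 8, 26, 3, 6, 24, 1, 9, 11, 19, 13, 27, 4, 22, 7, 25, 2, 10, 18, 12, 21, 17, 20, 16, 15, 14]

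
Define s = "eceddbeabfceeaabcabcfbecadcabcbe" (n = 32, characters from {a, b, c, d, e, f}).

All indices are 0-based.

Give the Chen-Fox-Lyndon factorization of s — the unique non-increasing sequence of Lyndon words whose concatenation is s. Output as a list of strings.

["e", "cedd", "be", "abfcee", "aabcabcfbecadcabcbe"]

emit factor 1: 'e' (i=0, period=1)
emit factor 2: 'cedd' (i=1, period=4)
emit factor 3: 'be' (i=5, period=2)
emit factor 4: 'abfcee' (i=7, period=6)
emit factor 5: 'aabcabcfbecadcabcbe' (i=13, period=19)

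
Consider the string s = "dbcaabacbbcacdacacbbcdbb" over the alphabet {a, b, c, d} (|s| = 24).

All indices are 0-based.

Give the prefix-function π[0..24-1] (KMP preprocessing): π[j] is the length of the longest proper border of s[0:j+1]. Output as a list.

π[0] = 0
j=1 s[j]='b': π[1]=0 (border '')
j=2 s[j]='c': π[2]=0 (border '')
j=3 s[j]='a': π[3]=0 (border '')
j=4 s[j]='a': π[4]=0 (border '')
j=5 s[j]='b': π[5]=0 (border '')
j=6 s[j]='a': π[6]=0 (border '')
j=7 s[j]='c': π[7]=0 (border '')
j=8 s[j]='b': π[8]=0 (border '')
j=9 s[j]='b': π[9]=0 (border '')
j=10 s[j]='c': π[10]=0 (border '')
j=11 s[j]='a': π[11]=0 (border '')
j=12 s[j]='c': π[12]=0 (border '')
j=13 s[j]='d': π[13]=1 (border 'd')
j=14 s[j]='a': k: 1→0; π[14]=0 (border '')
j=15 s[j]='c': π[15]=0 (border '')
j=16 s[j]='a': π[16]=0 (border '')
j=17 s[j]='c': π[17]=0 (border '')
j=18 s[j]='b': π[18]=0 (border '')
j=19 s[j]='b': π[19]=0 (border '')
j=20 s[j]='c': π[20]=0 (border '')
j=21 s[j]='d': π[21]=1 (border 'd')
j=22 s[j]='b': π[22]=2 (border 'db')
j=23 s[j]='b': k: 2→0; π[23]=0 (border '')

[0, 0, 0, 0, 0, 0, 0, 0, 0, 0, 0, 0, 0, 1, 0, 0, 0, 0, 0, 0, 0, 1, 2, 0]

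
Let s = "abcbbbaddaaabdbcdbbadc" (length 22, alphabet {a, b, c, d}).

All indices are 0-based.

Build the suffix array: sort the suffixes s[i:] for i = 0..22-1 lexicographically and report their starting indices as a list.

rank→(start, suffix):
  0 → (9, 'aaabdbcdbbadc')
  1 → (10, 'aabdbcdbbadc')
  2 → (0, 'abcbbbaddaaabdbcdbbadc')
  3 → (11, 'abdbcdbbadc')
  4 → (19, 'adc')
  5 → (6, 'addaaabdbcdbbadc')
  6 → (18, 'badc')
  7 → (5, 'baddaaabdbcdbbadc')
  8 → (17, 'bbadc')
  9 → (4, 'bbaddaaabdbcdbbadc')
  10 → (3, 'bbbaddaaabdbcdbbadc')
  11 → (1, 'bcbbbaddaaabdbcdbbadc')
  12 → (14, 'bcdbbadc')
  13 → (12, 'bdbcdbbadc')
  14 → (21, 'c')
  15 → (2, 'cbbbaddaaabdbcdbbadc')
  16 → (15, 'cdbbadc')
  17 → (8, 'daaabdbcdbbadc')
  18 → (16, 'dbbadc')
  19 → (13, 'dbcdbbadc')
  20 → (20, 'dc')
  21 → (7, 'ddaaabdbcdbbadc')

[9, 10, 0, 11, 19, 6, 18, 5, 17, 4, 3, 1, 14, 12, 21, 2, 15, 8, 16, 13, 20, 7]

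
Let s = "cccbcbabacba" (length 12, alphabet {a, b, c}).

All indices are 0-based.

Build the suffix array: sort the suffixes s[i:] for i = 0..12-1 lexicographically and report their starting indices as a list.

[11, 6, 8, 10, 5, 7, 3, 9, 4, 2, 1, 0]

rank→(start, suffix):
  0 → (11, 'a')
  1 → (6, 'abacba')
  2 → (8, 'acba')
  3 → (10, 'ba')
  4 → (5, 'babacba')
  5 → (7, 'bacba')
  6 → (3, 'bcbabacba')
  7 → (9, 'cba')
  8 → (4, 'cbabacba')
  9 → (2, 'cbcbabacba')
  10 → (1, 'ccbcbabacba')
  11 → (0, 'cccbcbabacba')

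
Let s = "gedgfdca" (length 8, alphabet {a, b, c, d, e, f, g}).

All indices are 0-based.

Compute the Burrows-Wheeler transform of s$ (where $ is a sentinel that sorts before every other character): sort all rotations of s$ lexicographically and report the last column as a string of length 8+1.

rank  rotation   last
    0  $gedgfdca  a
    1  a$gedgfdc  c
    2  ca$gedgfd  d
    3  dca$gedgf  f
    4  dgfdca$ge  e
    5  edgfdca$g  g
    6  fdca$gedg  g
    7  gedgfdca$  $
    8  gfdca$ged  d

acdfegg$d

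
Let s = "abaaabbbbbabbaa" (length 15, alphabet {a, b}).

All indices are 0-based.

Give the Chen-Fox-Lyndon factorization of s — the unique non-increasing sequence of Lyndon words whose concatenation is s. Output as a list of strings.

["ab", "aaabbbbbabb", "a", "a"]

emit factor 1: 'ab' (i=0, period=2)
emit factor 2: 'aaabbbbbabb' (i=2, period=11)
emit factor 3: 'a' (i=13, period=1)
emit factor 4: 'a' (i=14, period=1)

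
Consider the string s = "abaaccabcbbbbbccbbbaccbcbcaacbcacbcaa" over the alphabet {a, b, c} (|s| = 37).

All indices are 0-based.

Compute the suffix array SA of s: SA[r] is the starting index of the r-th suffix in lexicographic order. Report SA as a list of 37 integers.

[36, 35, 26, 2, 0, 6, 31, 27, 3, 19, 1, 18, 17, 16, 9, 10, 11, 12, 33, 24, 29, 7, 22, 13, 34, 25, 5, 30, 15, 8, 32, 23, 28, 21, 4, 14, 20]

rank→(start, suffix):
  0 → (36, 'a')
  1 → (35, 'aa')
  2 → (26, 'aacbcacbcaa')
  3 → (2, 'aaccabcbbbbbccbbbaccbcbcaacbcacbcaa')
  4 → (0, 'abaaccabcbbbbbccbbbaccbcbcaacbcacbcaa')
  5 → (6, 'abcbbbbbccbbbaccbcbcaacbcacbcaa')
  6 → (31, 'acbcaa')
  7 → (27, 'acbcacbcaa')
  8 → (3, 'accabcbbbbbccbbbaccbcbcaacbcacbcaa')
  9 → (19, 'accbcbcaacbcacbcaa')
  10 → (1, 'baaccabcbbbbbccbbbaccbcbcaacbcacbcaa')
  11 → (18, 'baccbcbcaacbcacbcaa')
  12 → (17, 'bbaccbcbcaacbcacbcaa')
  13 → (16, 'bbbaccbcbcaacbcacbcaa')
  14 → (9, 'bbbbbccbbbaccbcbcaacbcacbcaa')
  15 → (10, 'bbbbccbbbaccbcbcaacbcacbcaa')
  16 → (11, 'bbbccbbbaccbcbcaacbcacbcaa')
  17 → (12, 'bbccbbbaccbcbcaacbcacbcaa')
  18 → (33, 'bcaa')
  19 → (24, 'bcaacbcacbcaa')
  20 → (29, 'bcacbcaa')
  21 → (7, 'bcbbbbbccbbbaccbcbcaacbcacbcaa')
  22 → (22, 'bcbcaacbcacbcaa')
  23 → (13, 'bccbbbaccbcbcaacbcacbcaa')
  24 → (34, 'caa')
  25 → (25, 'caacbcacbcaa')
  26 → (5, 'cabcbbbbbccbbbaccbcbcaacbcacbcaa')
  27 → (30, 'cacbcaa')
  28 → (15, 'cbbbaccbcbcaacbcacbcaa')
  29 → (8, 'cbbbbbccbbbaccbcbcaacbcacbcaa')
  30 → (32, 'cbcaa')
  31 → (23, 'cbcaacbcacbcaa')
  32 → (28, 'cbcacbcaa')
  33 → (21, 'cbcbcaacbcacbcaa')
  34 → (4, 'ccabcbbbbbccbbbaccbcbcaacbcacbcaa')
  35 → (14, 'ccbbbaccbcbcaacbcacbcaa')
  36 → (20, 'ccbcbcaacbcacbcaa')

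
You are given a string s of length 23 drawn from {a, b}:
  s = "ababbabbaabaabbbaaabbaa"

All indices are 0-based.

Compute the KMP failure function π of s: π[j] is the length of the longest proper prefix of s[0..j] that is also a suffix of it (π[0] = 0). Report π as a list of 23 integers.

[0, 0, 1, 2, 0, 1, 2, 0, 1, 1, 2, 3, 1, 2, 0, 0, 1, 1, 1, 2, 0, 1, 1]

π[0] = 0
j=1 s[j]='b': π[1]=0 (border '')
j=2 s[j]='a': π[2]=1 (border 'a')
j=3 s[j]='b': π[3]=2 (border 'ab')
j=4 s[j]='b': k: 2→0; π[4]=0 (border '')
j=5 s[j]='a': π[5]=1 (border 'a')
j=6 s[j]='b': π[6]=2 (border 'ab')
j=7 s[j]='b': k: 2→0; π[7]=0 (border '')
j=8 s[j]='a': π[8]=1 (border 'a')
j=9 s[j]='a': k: 1→0; π[9]=1 (border 'a')
j=10 s[j]='b': π[10]=2 (border 'ab')
j=11 s[j]='a': π[11]=3 (border 'aba')
j=12 s[j]='a': k: 3→1→0; π[12]=1 (border 'a')
j=13 s[j]='b': π[13]=2 (border 'ab')
j=14 s[j]='b': k: 2→0; π[14]=0 (border '')
j=15 s[j]='b': π[15]=0 (border '')
j=16 s[j]='a': π[16]=1 (border 'a')
j=17 s[j]='a': k: 1→0; π[17]=1 (border 'a')
j=18 s[j]='a': k: 1→0; π[18]=1 (border 'a')
j=19 s[j]='b': π[19]=2 (border 'ab')
j=20 s[j]='b': k: 2→0; π[20]=0 (border '')
j=21 s[j]='a': π[21]=1 (border 'a')
j=22 s[j]='a': k: 1→0; π[22]=1 (border 'a')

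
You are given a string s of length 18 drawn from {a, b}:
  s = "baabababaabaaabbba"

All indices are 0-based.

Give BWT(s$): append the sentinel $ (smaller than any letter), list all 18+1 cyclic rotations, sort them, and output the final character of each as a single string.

abbbbaabbaabaa$aaba

rank  rotation             last
    0  $baabababaabaaabbba  a
    1  a$baabababaabaaabbb  b
    2  aaabbba$baabababaab  b
    3  aabaaabbba$baababab  b
    4  aabababaabaaabbba$b  b
    5  aabbba$baabababaaba  a
    6  abaaabbba$baabababa  a
    7  abaabaaabbba$baabab  b
    8  ababaabaaabbba$baab  b
    9  abababaabaaabbba$ba  a
   10  abbba$baabababaabaa  a
   11  ba$baabababaabaaabb  b
   12  baaabbba$baabababaa  a
   13  baabaaabbba$baababa  a
   14  baabababaabaaabbba$  $
   15  babaabaaabbba$baaba  a
   16  bababaabaaabbba$baa  a
   17  bba$baabababaabaaab  b
   18  bbba$baabababaabaaa  a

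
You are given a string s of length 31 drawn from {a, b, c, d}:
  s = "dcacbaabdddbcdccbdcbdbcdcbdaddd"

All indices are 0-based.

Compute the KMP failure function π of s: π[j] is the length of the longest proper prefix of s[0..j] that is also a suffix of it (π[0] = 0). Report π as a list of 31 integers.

π[0] = 0
j=1 s[j]='c': π[1]=0 (border '')
j=2 s[j]='a': π[2]=0 (border '')
j=3 s[j]='c': π[3]=0 (border '')
j=4 s[j]='b': π[4]=0 (border '')
j=5 s[j]='a': π[5]=0 (border '')
j=6 s[j]='a': π[6]=0 (border '')
j=7 s[j]='b': π[7]=0 (border '')
j=8 s[j]='d': π[8]=1 (border 'd')
j=9 s[j]='d': k: 1→0; π[9]=1 (border 'd')
j=10 s[j]='d': k: 1→0; π[10]=1 (border 'd')
j=11 s[j]='b': k: 1→0; π[11]=0 (border '')
j=12 s[j]='c': π[12]=0 (border '')
j=13 s[j]='d': π[13]=1 (border 'd')
j=14 s[j]='c': π[14]=2 (border 'dc')
j=15 s[j]='c': k: 2→0; π[15]=0 (border '')
j=16 s[j]='b': π[16]=0 (border '')
j=17 s[j]='d': π[17]=1 (border 'd')
j=18 s[j]='c': π[18]=2 (border 'dc')
j=19 s[j]='b': k: 2→0; π[19]=0 (border '')
j=20 s[j]='d': π[20]=1 (border 'd')
j=21 s[j]='b': k: 1→0; π[21]=0 (border '')
j=22 s[j]='c': π[22]=0 (border '')
j=23 s[j]='d': π[23]=1 (border 'd')
j=24 s[j]='c': π[24]=2 (border 'dc')
j=25 s[j]='b': k: 2→0; π[25]=0 (border '')
j=26 s[j]='d': π[26]=1 (border 'd')
j=27 s[j]='a': k: 1→0; π[27]=0 (border '')
j=28 s[j]='d': π[28]=1 (border 'd')
j=29 s[j]='d': k: 1→0; π[29]=1 (border 'd')
j=30 s[j]='d': k: 1→0; π[30]=1 (border 'd')

[0, 0, 0, 0, 0, 0, 0, 0, 1, 1, 1, 0, 0, 1, 2, 0, 0, 1, 2, 0, 1, 0, 0, 1, 2, 0, 1, 0, 1, 1, 1]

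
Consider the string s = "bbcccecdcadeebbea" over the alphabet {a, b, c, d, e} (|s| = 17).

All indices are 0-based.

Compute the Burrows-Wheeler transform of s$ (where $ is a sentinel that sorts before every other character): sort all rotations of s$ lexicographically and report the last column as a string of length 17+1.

aec$ebbdbceccabecd

rank  rotation            last
    0  $bbcccecdcadeebbea  a
    1  a$bbcccecdcadeebbe  e
    2  adeebbea$bbcccecdc  c
    3  bbcccecdcadeebbea$  $
    4  bbea$bbcccecdcadee  e
    5  bcccecdcadeebbea$b  b
    6  bea$bbcccecdcadeeb  b
    7  cadeebbea$bbcccecd  d
    8  cccecdcadeebbea$bb  b
    9  ccecdcadeebbea$bbc  c
   10  cdcadeebbea$bbccce  e
   11  cecdcadeebbea$bbcc  c
   12  dcadeebbea$bbcccec  c
   13  deebbea$bbcccecdca  a
   14  ea$bbcccecdcadeebb  b
   15  ebbea$bbcccecdcade  e
   16  ecdcadeebbea$bbccc  c
   17  eebbea$bbcccecdcad  d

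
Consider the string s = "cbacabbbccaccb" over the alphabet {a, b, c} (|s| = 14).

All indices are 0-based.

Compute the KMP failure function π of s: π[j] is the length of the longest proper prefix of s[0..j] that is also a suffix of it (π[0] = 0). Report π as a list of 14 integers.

π[0] = 0
j=1 s[j]='b': π[1]=0 (border '')
j=2 s[j]='a': π[2]=0 (border '')
j=3 s[j]='c': π[3]=1 (border 'c')
j=4 s[j]='a': k: 1→0; π[4]=0 (border '')
j=5 s[j]='b': π[5]=0 (border '')
j=6 s[j]='b': π[6]=0 (border '')
j=7 s[j]='b': π[7]=0 (border '')
j=8 s[j]='c': π[8]=1 (border 'c')
j=9 s[j]='c': k: 1→0; π[9]=1 (border 'c')
j=10 s[j]='a': k: 1→0; π[10]=0 (border '')
j=11 s[j]='c': π[11]=1 (border 'c')
j=12 s[j]='c': k: 1→0; π[12]=1 (border 'c')
j=13 s[j]='b': π[13]=2 (border 'cb')

[0, 0, 0, 1, 0, 0, 0, 0, 1, 1, 0, 1, 1, 2]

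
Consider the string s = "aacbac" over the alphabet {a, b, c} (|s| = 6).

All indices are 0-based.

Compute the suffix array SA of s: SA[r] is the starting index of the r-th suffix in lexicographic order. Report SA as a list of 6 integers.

rank | idx | suffix
   0 |   0 | aacbac
   1 |   4 | ac
   2 |   1 | acbac
   3 |   3 | bac
   4 |   5 | c
   5 |   2 | cbac

[0, 4, 1, 3, 5, 2]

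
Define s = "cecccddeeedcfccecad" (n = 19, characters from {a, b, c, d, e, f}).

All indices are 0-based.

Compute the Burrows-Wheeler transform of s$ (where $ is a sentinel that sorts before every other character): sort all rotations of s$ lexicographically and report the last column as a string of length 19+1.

rank  rotation              last
    0  $cecccddeeedcfccecad  d
    1  ad$cecccddeeedcfccec  c
    2  cad$cecccddeeedcfcce  e
    3  cccddeeedcfccecad$ce  e
    4  ccddeeedcfccecad$cec  c
    5  ccecad$cecccddeeedcf  f
    6  cddeeedcfccecad$cecc  c
    7  cecad$cecccddeeedcfc  c
    8  cecccddeeedcfccecad$  $
    9  cfccecad$cecccddeeed  d
   10  d$cecccddeeedcfcceca  a
   11  dcfccecad$cecccddeee  e
   12  ddeeedcfccecad$ceccc  c
   13  deeedcfccecad$cecccd  d
   14  ecad$cecccddeeedcfcc  c
   15  ecccddeeedcfccecad$c  c
   16  edcfccecad$cecccddee  e
   17  eedcfccecad$cecccdde  e
   18  eeedcfccecad$cecccdd  d
   19  fccecad$cecccddeeedc  c

dceecfcc$daecdcceedc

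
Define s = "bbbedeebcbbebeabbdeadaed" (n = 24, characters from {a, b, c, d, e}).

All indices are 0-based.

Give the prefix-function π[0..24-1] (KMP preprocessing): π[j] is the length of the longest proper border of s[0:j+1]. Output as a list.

[0, 1, 2, 0, 0, 0, 0, 1, 0, 1, 2, 0, 1, 0, 0, 1, 2, 0, 0, 0, 0, 0, 0, 0]

π[0] = 0
j=1 s[j]='b': π[1]=1 (border 'b')
j=2 s[j]='b': π[2]=2 (border 'bb')
j=3 s[j]='e': k: 2→1→0; π[3]=0 (border '')
j=4 s[j]='d': π[4]=0 (border '')
j=5 s[j]='e': π[5]=0 (border '')
j=6 s[j]='e': π[6]=0 (border '')
j=7 s[j]='b': π[7]=1 (border 'b')
j=8 s[j]='c': k: 1→0; π[8]=0 (border '')
j=9 s[j]='b': π[9]=1 (border 'b')
j=10 s[j]='b': π[10]=2 (border 'bb')
j=11 s[j]='e': k: 2→1→0; π[11]=0 (border '')
j=12 s[j]='b': π[12]=1 (border 'b')
j=13 s[j]='e': k: 1→0; π[13]=0 (border '')
j=14 s[j]='a': π[14]=0 (border '')
j=15 s[j]='b': π[15]=1 (border 'b')
j=16 s[j]='b': π[16]=2 (border 'bb')
j=17 s[j]='d': k: 2→1→0; π[17]=0 (border '')
j=18 s[j]='e': π[18]=0 (border '')
j=19 s[j]='a': π[19]=0 (border '')
j=20 s[j]='d': π[20]=0 (border '')
j=21 s[j]='a': π[21]=0 (border '')
j=22 s[j]='e': π[22]=0 (border '')
j=23 s[j]='d': π[23]=0 (border '')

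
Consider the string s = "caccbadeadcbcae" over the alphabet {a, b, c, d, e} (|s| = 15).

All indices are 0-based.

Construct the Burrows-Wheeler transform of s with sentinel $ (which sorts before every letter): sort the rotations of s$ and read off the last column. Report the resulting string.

rank  rotation          last
    0  $caccbadeadcbcae  e
    1  accbadeadcbcae$c  c
    2  adcbcae$caccbade  e
    3  adeadcbcae$caccb  b
    4  ae$caccbadeadcbc  c
    5  badeadcbcae$cacc  c
    6  bcae$caccbadeadc  c
    7  caccbadeadcbcae$  $
    8  cae$caccbadeadcb  b
    9  cbadeadcbcae$cac  c
   10  cbcae$caccbadead  d
   11  ccbadeadcbcae$ca  a
   12  dcbcae$caccbadea  a
   13  deadcbcae$caccba  a
   14  e$caccbadeadcbca  a
   15  eadcbcae$caccbad  d

ecebccc$bcdaaaad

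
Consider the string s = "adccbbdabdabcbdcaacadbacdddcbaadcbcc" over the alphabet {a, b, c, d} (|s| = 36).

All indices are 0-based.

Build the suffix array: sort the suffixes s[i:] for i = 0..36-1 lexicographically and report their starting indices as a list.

rank | idx | suffix
   0 |  16 | aacadbacdddcbaadcbcc
   1 |  29 | aadcbcc
   2 |  10 | abcbdcaacadbacdddcbaadcbcc
   3 |   7 | abdabcbdcaacadbacdddcbaadcbcc
   4 |  17 | acadbacdddcbaadcbcc
   5 |  22 | acdddcbaadcbcc
   6 |  19 | adbacdddcbaadcbcc
   7 |  30 | adcbcc
   8 |   0 | adccbbdabdabcbdcaacadbacdddcbaadcbcc
   9 |  28 | baadcbcc
  10 |  21 | bacdddcbaadcbcc
  11 |   4 | bbdabdabcbdcaacadbacdddcbaadcbcc
  12 |  11 | bcbdcaacadbacdddcbaadcbcc
  13 |  33 | bcc
  14 |   8 | bdabcbdcaacadbacdddcbaadcbcc
  15 |   5 | bdabdabcbdcaacadbacdddcbaadcbcc
  16 |  13 | bdcaacadbacdddcbaadcbcc
  17 |  35 | c
  18 |  15 | caacadbacdddcbaadcbcc
  19 |  18 | cadbacdddcbaadcbcc
  20 |  27 | cbaadcbcc
  21 |   3 | cbbdabdabcbdcaacadbacdddcbaadcbcc
  22 |  32 | cbcc
  23 |  12 | cbdcaacadbacdddcbaadcbcc
  24 |  34 | cc
  25 |   2 | ccbbdabdabcbdcaacadbacdddcbaadcbcc
  26 |  23 | cdddcbaadcbcc
  27 |   9 | dabcbdcaacadbacdddcbaadcbcc
  28 |   6 | dabdabcbdcaacadbacdddcbaadcbcc
  29 |  20 | dbacdddcbaadcbcc
  30 |  14 | dcaacadbacdddcbaadcbcc
  31 |  26 | dcbaadcbcc
  32 |  31 | dcbcc
  33 |   1 | dccbbdabdabcbdcaacadbacdddcbaadcbcc
  34 |  25 | ddcbaadcbcc
  35 |  24 | dddcbaadcbcc

[16, 29, 10, 7, 17, 22, 19, 30, 0, 28, 21, 4, 11, 33, 8, 5, 13, 35, 15, 18, 27, 3, 32, 12, 34, 2, 23, 9, 6, 20, 14, 26, 31, 1, 25, 24]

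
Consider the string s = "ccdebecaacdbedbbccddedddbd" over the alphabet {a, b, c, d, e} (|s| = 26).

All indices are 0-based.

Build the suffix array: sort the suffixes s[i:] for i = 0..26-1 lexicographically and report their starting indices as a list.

rank→(start, suffix):
  0 → (7, 'aacdbedbbccddedddbd')
  1 → (8, 'acdbedbbccddedddbd')
  2 → (14, 'bbccddedddbd')
  3 → (15, 'bccddedddbd')
  4 → (24, 'bd')
  5 → (4, 'becaacdbedbbccddedddbd')
  6 → (11, 'bedbbccddedddbd')
  7 → (6, 'caacdbedbbccddedddbd')
  8 → (16, 'ccddedddbd')
  9 → (0, 'ccdebecaacdbedbbccddedddbd')
  10 → (9, 'cdbedbbccddedddbd')
  11 → (17, 'cddedddbd')
  12 → (1, 'cdebecaacdbedbbccddedddbd')
  13 → (25, 'd')
  14 → (13, 'dbbccddedddbd')
  15 → (23, 'dbd')
  16 → (10, 'dbedbbccddedddbd')
  17 → (22, 'ddbd')
  18 → (21, 'dddbd')
  19 → (18, 'ddedddbd')
  20 → (2, 'debecaacdbedbbccddedddbd')
  21 → (19, 'dedddbd')
  22 → (3, 'ebecaacdbedbbccddedddbd')
  23 → (5, 'ecaacdbedbbccddedddbd')
  24 → (12, 'edbbccddedddbd')
  25 → (20, 'edddbd')

[7, 8, 14, 15, 24, 4, 11, 6, 16, 0, 9, 17, 1, 25, 13, 23, 10, 22, 21, 18, 2, 19, 3, 5, 12, 20]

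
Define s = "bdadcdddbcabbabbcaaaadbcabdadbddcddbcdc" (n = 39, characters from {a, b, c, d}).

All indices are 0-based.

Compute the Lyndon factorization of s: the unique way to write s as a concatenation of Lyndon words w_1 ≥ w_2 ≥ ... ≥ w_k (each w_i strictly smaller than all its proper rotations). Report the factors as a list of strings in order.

["bd", "adcdddbc", "abbabbc", "aaaadbcabdadbddcddbcdc"]

emit factor 1: 'bd' (i=0, period=2)
emit factor 2: 'adcdddbc' (i=2, period=8)
emit factor 3: 'abbabbc' (i=10, period=7)
emit factor 4: 'aaaadbcabdadbddcddbcdc' (i=17, period=22)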